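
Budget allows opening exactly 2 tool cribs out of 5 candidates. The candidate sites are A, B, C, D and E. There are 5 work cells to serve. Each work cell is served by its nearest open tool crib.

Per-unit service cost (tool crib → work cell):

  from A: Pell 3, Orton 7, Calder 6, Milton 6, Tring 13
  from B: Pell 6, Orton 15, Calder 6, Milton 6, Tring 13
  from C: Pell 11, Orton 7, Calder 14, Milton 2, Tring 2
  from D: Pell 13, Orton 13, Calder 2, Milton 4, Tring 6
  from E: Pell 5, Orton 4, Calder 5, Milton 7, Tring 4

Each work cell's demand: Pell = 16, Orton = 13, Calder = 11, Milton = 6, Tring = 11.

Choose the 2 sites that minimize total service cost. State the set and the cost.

Choose C and E; total service cost 221.

With exactly 2 open, each work cell uses its cheapest among the chosen.
{C, E}: Pell→E 5·16=80, Orton→E 4·13=52, Calder→E 5·11=55, Milton→C 2·6=12, Tring→C 2·11=22. Service cost 221.
{D, E}: service cost 222
{A, E}: service cost 235
Among all 10 size-2 choices, {C, E} is lowest.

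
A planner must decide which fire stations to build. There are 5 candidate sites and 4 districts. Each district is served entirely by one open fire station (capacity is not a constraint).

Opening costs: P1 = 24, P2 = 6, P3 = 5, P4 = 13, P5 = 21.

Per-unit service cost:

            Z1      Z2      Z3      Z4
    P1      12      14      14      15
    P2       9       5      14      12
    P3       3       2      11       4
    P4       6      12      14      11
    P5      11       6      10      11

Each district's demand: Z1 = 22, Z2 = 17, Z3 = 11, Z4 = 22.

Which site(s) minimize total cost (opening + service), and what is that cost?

For any fixed open set, each district goes to its cheapest open site; total = fixed + service.
{P3}: Z1→P3 3·22=66, Z2→P3 2·17=34, Z3→P3 11·11=121, Z4→P3 4·22=88. Service 309; fixed 5; total 314.
{P2, P3}: Z1→P3 3·22=66, Z2→P3 2·17=34, Z3→P3 11·11=121, Z4→P3 4·22=88. Service 309; fixed 11; total 320.
{P3, P5}: service 298 + fixed 26 = 324
{P1, P2, P3, P4, P5}: Z1→P3 3·22=66, Z2→P3 2·17=34, Z3→P5 10·11=110, Z4→P3 4·22=88. Service 298; fixed 69; total 367.
No other subset beats 314.

Open P3 only; minimum total cost 314.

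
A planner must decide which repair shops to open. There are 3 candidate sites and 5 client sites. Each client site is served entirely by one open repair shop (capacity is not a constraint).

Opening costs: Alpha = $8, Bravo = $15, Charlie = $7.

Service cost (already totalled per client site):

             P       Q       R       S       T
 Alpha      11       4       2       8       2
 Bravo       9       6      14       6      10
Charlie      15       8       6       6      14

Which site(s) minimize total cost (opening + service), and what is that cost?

For any fixed open set, each client site goes to its cheapest open site; total = fixed + service.
{Alpha}: P→Alpha 11, Q→Alpha 4, R→Alpha 2, S→Alpha 8, T→Alpha 2. Service 27; fixed 8; total 35.
{Alpha, Charlie}: P→Alpha 11, Q→Alpha 4, R→Alpha 2, S→Charlie 6, T→Alpha 2. Service 25; fixed 15; total 40.
{Alpha, Bravo}: service 23 + fixed 23 = 46
{Alpha, Bravo, Charlie}: service 23 + fixed 30 = 53
No other subset beats 35.

Open Alpha only; minimum total cost 35.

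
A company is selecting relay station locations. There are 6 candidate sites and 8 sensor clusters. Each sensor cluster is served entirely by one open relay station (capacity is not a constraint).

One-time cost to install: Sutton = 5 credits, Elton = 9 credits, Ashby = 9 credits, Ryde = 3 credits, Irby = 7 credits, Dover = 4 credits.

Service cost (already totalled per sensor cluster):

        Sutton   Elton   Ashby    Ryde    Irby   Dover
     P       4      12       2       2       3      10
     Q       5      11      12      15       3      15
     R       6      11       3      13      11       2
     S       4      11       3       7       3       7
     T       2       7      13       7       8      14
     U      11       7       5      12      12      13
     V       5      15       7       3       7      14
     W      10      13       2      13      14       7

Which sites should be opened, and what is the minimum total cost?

Open Sutton and Ashby; minimum total cost 41.

For any fixed open set, each sensor cluster goes to its cheapest open site; total = fixed + service.
{Sutton, Ashby}: P→Ashby 2, Q→Sutton 5, R→Ashby 3, S→Ashby 3, T→Sutton 2, U→Ashby 5, V→Sutton 5, W→Ashby 2. Service 27; fixed 14; total 41.
{Sutton, Ashby, Ryde}: service 25 + fixed 17 = 42
{Sutton, Ashby, Dover}: P→Ashby 2, Q→Sutton 5, R→Dover 2, S→Ashby 3, T→Sutton 2, U→Ashby 5, V→Sutton 5, W→Ashby 2. Service 26; fixed 18; total 44.
{Sutton, Elton, Ashby, Ryde, Irby, Dover}: service 22 + fixed 37 = 59
No other subset beats 41.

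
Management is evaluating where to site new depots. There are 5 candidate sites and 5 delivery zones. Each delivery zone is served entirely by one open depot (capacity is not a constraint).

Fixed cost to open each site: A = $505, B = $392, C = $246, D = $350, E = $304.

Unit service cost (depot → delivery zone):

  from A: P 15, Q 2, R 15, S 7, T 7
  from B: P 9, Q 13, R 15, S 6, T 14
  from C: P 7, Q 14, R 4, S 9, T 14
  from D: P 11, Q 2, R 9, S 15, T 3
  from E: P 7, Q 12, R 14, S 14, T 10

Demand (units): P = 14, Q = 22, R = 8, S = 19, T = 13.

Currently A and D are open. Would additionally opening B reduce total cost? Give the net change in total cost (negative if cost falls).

No — net change +345 (cost rises by 345).

Current service cost with {A, D}: 442.
Adding B: each delivery zone re-picks its cheapest; new service cost 395, saving 47.
Extra fixed cost: 392. Net change = 392 − 47 = 345.
(Totals: 1297 → 1642.)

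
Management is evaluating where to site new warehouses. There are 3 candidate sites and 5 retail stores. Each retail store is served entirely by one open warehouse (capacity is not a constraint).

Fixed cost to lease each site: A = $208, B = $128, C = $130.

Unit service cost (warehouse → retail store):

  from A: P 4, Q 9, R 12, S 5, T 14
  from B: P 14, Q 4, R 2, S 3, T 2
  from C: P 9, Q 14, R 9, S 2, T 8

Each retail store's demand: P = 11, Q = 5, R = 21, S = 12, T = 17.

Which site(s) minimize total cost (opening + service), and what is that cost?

Open B only; minimum total cost 414.

For any fixed open set, each retail store goes to its cheapest open site; total = fixed + service.
{B}: P→B 14·11=154, Q→B 4·5=20, R→B 2·21=42, S→B 3·12=36, T→B 2·17=34. Service 286; fixed 128; total 414.
{B, C}: service 219 + fixed 258 = 477
{A, B}: service 176 + fixed 336 = 512
{A, B, C}: service 164 + fixed 466 = 630
No other subset beats 414.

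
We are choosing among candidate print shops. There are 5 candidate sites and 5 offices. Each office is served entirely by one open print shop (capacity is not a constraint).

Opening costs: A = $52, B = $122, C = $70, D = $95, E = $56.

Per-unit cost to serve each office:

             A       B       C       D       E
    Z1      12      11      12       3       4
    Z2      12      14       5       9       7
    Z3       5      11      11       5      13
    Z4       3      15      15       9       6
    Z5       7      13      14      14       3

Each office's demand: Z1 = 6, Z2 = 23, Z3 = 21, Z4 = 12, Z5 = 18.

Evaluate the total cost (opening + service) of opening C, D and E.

Each office is assigned to its cheapest site among the open ones.
{C, D, E}: Z1→D 3·6=18, Z2→C 5·23=115, Z3→D 5·21=105, Z4→E 6·12=72, Z5→E 3·18=54. Service 364; fixed 221; total 585.

Total cost: 585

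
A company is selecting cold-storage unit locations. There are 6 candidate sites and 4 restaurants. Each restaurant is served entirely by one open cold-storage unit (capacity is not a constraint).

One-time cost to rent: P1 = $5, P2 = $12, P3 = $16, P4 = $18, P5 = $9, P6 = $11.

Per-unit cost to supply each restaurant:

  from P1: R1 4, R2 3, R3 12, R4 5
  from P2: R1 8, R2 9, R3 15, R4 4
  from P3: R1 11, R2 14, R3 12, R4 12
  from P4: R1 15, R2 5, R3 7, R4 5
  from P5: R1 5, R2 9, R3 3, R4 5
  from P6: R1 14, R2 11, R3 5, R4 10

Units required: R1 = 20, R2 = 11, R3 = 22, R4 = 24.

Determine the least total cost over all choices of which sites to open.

Minimum total cost: 301

For any fixed open set, each restaurant goes to its cheapest open site; total = fixed + service.
{P1, P2, P5}: R1→P1 4·20=80, R2→P1 3·11=33, R3→P5 3·22=66, R4→P2 4·24=96. Service 275; fixed 26; total 301.
{P1, P2, P5, P6}: R1→P1 4·20=80, R2→P1 3·11=33, R3→P5 3·22=66, R4→P2 4·24=96. Service 275; fixed 37; total 312.
{P1, P5}: R1→P1 4·20=80, R2→P1 3·11=33, R3→P5 3·22=66, R4→P1 5·24=120. Service 299; fixed 14; total 313.
{P1, P2, P3, P4, P5, P6}: R1→P1 4·20=80, R2→P1 3·11=33, R3→P5 3·22=66, R4→P2 4·24=96. Service 275; fixed 71; total 346.
No other subset beats 301.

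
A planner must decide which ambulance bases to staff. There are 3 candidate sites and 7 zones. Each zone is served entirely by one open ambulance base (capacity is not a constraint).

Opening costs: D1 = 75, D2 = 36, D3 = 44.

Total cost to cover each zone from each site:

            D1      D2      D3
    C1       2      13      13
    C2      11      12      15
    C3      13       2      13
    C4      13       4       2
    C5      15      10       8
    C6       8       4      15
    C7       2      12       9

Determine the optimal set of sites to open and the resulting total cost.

For any fixed open set, each zone goes to its cheapest open site; total = fixed + service.
{D2}: C1→D2 13, C2→D2 12, C3→D2 2, C4→D2 4, C5→D2 10, C6→D2 4, C7→D2 12. Service 57; fixed 36; total 93.
{D3}: service 75 + fixed 44 = 119
{D2, D3}: C1→D2 13, C2→D2 12, C3→D2 2, C4→D3 2, C5→D3 8, C6→D2 4, C7→D3 9. Service 50; fixed 80; total 130.
{D1, D2, D3}: service 31 + fixed 155 = 186
(All 7 nonempty subsets were checked; D2 only is lowest.)

Open D2 only; minimum total cost 93.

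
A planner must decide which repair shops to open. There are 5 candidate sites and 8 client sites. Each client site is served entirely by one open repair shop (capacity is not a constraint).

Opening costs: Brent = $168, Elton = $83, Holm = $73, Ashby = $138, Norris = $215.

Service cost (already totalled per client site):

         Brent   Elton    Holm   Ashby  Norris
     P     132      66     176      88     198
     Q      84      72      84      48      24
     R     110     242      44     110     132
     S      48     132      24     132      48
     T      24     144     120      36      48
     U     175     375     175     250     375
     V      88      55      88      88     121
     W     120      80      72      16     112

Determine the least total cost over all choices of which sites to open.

For any fixed open set, each client site goes to its cheapest open site; total = fixed + service.
{Holm, Ashby}: P→Ashby 88, Q→Ashby 48, R→Holm 44, S→Holm 24, T→Ashby 36, U→Holm 175, V→Holm 88, W→Ashby 16. Service 519; fixed 211; total 730.
{Elton, Holm, Ashby}: service 464 + fixed 294 = 758
{Elton, Holm}: P→Elton 66, Q→Elton 72, R→Holm 44, S→Holm 24, T→Holm 120, U→Holm 175, V→Elton 55, W→Holm 72. Service 628; fixed 156; total 784.
{Brent, Elton, Holm, Ashby, Norris}: service 428 + fixed 677 = 1105
No other subset beats 730.

Minimum total cost: 730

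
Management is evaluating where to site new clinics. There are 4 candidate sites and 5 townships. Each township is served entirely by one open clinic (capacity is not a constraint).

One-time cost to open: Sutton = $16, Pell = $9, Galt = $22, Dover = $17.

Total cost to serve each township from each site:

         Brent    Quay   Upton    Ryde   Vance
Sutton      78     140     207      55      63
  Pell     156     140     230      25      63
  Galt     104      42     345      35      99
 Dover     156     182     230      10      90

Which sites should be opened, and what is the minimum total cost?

For any fixed open set, each township goes to its cheapest open site; total = fixed + service.
{Sutton, Galt, Dover}: Brent→Sutton 78, Quay→Galt 42, Upton→Sutton 207, Ryde→Dover 10, Vance→Sutton 63. Service 400; fixed 55; total 455.
{Sutton, Pell, Galt}: service 415 + fixed 47 = 462
{Sutton, Galt}: service 425 + fixed 38 = 463
{Sutton, Pell, Galt, Dover}: Brent→Sutton 78, Quay→Galt 42, Upton→Sutton 207, Ryde→Dover 10, Vance→Sutton 63. Service 400; fixed 64; total 464.
No other subset beats 455.

Open Sutton, Galt and Dover; minimum total cost 455.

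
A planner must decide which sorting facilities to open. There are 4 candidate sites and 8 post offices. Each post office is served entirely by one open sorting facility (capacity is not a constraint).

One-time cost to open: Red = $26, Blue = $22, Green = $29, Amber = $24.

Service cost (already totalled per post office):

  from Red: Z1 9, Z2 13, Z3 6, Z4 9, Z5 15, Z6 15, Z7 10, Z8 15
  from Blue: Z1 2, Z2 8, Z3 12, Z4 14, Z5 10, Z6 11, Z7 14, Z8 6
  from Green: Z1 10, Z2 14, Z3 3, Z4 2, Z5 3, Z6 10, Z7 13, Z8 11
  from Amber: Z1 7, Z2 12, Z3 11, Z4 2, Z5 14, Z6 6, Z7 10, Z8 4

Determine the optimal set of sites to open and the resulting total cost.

Open Amber only; minimum total cost 90.

For any fixed open set, each post office goes to its cheapest open site; total = fixed + service.
{Amber}: Z1→Amber 7, Z2→Amber 12, Z3→Amber 11, Z4→Amber 2, Z5→Amber 14, Z6→Amber 6, Z7→Amber 10, Z8→Amber 4. Service 66; fixed 24; total 90.
{Green}: Z1→Green 10, Z2→Green 14, Z3→Green 3, Z4→Green 2, Z5→Green 3, Z6→Green 10, Z7→Green 13, Z8→Green 11. Service 66; fixed 29; total 95.
{Blue, Green}: service 47 + fixed 51 = 98
{Red, Blue, Green, Amber}: service 38 + fixed 101 = 139
No other subset beats 90.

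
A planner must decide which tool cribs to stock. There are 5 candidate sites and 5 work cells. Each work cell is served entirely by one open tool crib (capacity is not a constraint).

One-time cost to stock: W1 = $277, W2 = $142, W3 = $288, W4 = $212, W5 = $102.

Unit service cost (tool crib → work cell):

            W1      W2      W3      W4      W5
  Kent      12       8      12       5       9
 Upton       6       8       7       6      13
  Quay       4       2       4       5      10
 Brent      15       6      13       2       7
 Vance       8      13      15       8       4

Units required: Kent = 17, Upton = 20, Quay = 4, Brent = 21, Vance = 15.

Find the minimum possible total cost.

For any fixed open set, each work cell goes to its cheapest open site; total = fixed + service.
{W4}: Kent→W4 5·17=85, Upton→W4 6·20=120, Quay→W4 5·4=20, Brent→W4 2·21=42, Vance→W4 8·15=120. Service 387; fixed 212; total 599.
{W4, W5}: service 327 + fixed 314 = 641
{W2, W4}: service 375 + fixed 354 = 729
{W1, W2, W3, W4, W5}: Kent→W4 5·17=85, Upton→W1 6·20=120, Quay→W2 2·4=8, Brent→W4 2·21=42, Vance→W5 4·15=60. Service 315; fixed 1021; total 1336.
No other subset beats 599.

Minimum total cost: 599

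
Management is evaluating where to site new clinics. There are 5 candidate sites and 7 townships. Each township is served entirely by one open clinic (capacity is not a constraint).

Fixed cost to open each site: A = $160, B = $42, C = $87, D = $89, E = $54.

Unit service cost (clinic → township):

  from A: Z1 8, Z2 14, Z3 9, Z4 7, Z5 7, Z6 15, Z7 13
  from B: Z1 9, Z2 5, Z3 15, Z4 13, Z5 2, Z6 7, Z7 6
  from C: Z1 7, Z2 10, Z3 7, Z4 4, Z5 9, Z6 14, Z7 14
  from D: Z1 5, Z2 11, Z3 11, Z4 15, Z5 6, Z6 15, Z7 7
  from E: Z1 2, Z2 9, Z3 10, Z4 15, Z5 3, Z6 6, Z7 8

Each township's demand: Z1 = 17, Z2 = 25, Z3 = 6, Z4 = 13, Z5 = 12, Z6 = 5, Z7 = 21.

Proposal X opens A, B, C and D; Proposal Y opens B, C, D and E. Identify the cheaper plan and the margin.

Proposal X: {A, B, C, D}: Z1→D 5·17=85, Z2→B 5·25=125, Z3→C 7·6=42, Z4→C 4·13=52, Z5→B 2·12=24, Z6→B 7·5=35, Z7→B 6·21=126. Service 489; fixed 378; total 867.
Proposal Y: {B, C, D, E}: Z1→E 2·17=34, Z2→B 5·25=125, Z3→C 7·6=42, Z4→C 4·13=52, Z5→B 2·12=24, Z6→E 6·5=30, Z7→B 6·21=126. Service 433; fixed 272; total 705.
Difference: |867 − 705| = 162.

Proposal Y is cheaper by 162.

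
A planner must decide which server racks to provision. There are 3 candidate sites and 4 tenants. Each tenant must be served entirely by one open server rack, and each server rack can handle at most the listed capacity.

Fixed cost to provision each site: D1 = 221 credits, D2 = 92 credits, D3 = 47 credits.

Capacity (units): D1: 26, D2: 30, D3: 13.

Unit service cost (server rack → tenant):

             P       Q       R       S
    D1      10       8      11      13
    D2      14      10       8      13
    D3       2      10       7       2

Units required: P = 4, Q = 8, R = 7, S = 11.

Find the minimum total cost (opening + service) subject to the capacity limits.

Minimum total cost: 353

Open {D2, D3}: P→D2 14·4=56, Q→D2 10·8=80, R→D2 8·7=56, S→D3 2·11=22.
Loads: D2 carries 19/30, D3 carries 11/13. Service 214; fixed 139; total 353.
Next best feasible plan costs 419.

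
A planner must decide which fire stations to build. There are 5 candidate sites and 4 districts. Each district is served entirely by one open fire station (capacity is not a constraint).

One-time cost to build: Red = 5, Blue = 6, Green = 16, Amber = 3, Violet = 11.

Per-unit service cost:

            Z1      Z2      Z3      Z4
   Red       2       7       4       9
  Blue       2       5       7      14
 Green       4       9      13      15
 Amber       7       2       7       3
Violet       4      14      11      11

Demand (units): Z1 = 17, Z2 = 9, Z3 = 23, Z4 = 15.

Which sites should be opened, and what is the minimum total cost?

For any fixed open set, each district goes to its cheapest open site; total = fixed + service.
{Red, Amber}: Z1→Red 2·17=34, Z2→Amber 2·9=18, Z3→Red 4·23=92, Z4→Amber 3·15=45. Service 189; fixed 8; total 197.
{Red, Blue, Amber}: Z1→Red 2·17=34, Z2→Amber 2·9=18, Z3→Red 4·23=92, Z4→Amber 3·15=45. Service 189; fixed 14; total 203.
{Red, Amber, Violet}: service 189 + fixed 19 = 208
{Red, Blue, Green, Amber, Violet}: Z1→Red 2·17=34, Z2→Amber 2·9=18, Z3→Red 4·23=92, Z4→Amber 3·15=45. Service 189; fixed 41; total 230.
No other subset beats 197.

Open Red and Amber; minimum total cost 197.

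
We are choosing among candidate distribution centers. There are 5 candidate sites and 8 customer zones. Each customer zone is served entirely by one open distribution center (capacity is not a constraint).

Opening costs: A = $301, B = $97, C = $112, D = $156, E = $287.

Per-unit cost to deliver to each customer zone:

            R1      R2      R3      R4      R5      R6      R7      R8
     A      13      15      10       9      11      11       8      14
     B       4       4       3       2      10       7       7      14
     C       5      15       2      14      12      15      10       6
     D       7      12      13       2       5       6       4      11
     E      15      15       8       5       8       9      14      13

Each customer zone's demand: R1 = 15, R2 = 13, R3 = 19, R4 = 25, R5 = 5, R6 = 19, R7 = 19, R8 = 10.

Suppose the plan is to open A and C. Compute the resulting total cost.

Each customer zone is assigned to its cheapest site among the open ones.
{A, C}: R1→C 5·15=75, R2→A 15·13=195, R3→C 2·19=38, R4→A 9·25=225, R5→A 11·5=55, R6→A 11·19=209, R7→A 8·19=152, R8→C 6·10=60. Service 1009; fixed 413; total 1422.

Total cost: 1422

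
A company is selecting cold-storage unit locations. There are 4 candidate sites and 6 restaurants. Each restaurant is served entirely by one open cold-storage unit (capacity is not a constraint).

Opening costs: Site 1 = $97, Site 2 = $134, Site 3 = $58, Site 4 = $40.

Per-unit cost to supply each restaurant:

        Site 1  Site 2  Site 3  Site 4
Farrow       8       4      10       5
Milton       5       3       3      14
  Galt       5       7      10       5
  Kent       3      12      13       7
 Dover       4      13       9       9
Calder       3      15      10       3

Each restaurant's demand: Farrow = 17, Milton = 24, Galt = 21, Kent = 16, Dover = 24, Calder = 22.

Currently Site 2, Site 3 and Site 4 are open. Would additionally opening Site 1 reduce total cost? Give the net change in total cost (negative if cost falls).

Current service cost with {Site 2, Site 3, Site 4}: 639.
Adding Site 1: each restaurant re-picks its cheapest; new service cost 455, saving 184.
Extra fixed cost: 97. Net change = 97 − 184 = -87.
(Totals: 871 → 784.)

Yes — net change −87 (cost falls by 87).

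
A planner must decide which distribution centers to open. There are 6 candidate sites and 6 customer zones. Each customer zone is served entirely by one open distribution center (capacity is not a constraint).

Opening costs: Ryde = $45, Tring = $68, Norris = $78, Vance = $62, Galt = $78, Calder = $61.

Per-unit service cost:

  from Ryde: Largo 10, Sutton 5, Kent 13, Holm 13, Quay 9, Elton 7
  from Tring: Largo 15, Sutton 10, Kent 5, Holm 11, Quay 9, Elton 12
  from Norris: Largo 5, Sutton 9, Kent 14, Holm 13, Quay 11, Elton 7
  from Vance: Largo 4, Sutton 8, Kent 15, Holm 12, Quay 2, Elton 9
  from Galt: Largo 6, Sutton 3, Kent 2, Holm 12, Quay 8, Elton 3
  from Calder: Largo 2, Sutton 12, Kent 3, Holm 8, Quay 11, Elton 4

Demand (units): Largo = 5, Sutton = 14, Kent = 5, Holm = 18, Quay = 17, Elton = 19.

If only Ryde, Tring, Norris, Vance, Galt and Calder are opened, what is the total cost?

Total cost: 689

Each customer zone is assigned to its cheapest site among the open ones.
{Ryde, Tring, Norris, Vance, Galt, Calder}: Largo→Calder 2·5=10, Sutton→Galt 3·14=42, Kent→Galt 2·5=10, Holm→Calder 8·18=144, Quay→Vance 2·17=34, Elton→Galt 3·19=57. Service 297; fixed 392; total 689.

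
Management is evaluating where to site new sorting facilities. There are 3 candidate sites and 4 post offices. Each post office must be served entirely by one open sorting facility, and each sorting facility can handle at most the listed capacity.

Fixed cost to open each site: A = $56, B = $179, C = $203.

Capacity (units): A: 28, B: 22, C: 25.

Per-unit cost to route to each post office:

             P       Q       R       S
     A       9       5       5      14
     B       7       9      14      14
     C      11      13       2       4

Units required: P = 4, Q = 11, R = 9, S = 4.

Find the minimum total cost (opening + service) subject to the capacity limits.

Minimum total cost: 248

Open {A}: P→A 9·4=36, Q→A 5·11=55, R→A 5·9=45, S→A 14·4=56.
Loads: A carries 28/28. Service 192; fixed 56; total 248.
Next best feasible plan costs 384.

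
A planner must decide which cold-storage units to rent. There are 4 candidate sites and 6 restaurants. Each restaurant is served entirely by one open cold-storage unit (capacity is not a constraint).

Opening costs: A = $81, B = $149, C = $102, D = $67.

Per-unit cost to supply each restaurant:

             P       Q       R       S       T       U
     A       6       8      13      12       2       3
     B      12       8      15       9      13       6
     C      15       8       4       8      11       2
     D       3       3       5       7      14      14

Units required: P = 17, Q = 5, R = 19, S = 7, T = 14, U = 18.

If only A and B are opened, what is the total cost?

Each restaurant is assigned to its cheapest site among the open ones.
{A, B}: P→A 6·17=102, Q→A 8·5=40, R→A 13·19=247, S→B 9·7=63, T→A 2·14=28, U→A 3·18=54. Service 534; fixed 230; total 764.

Total cost: 764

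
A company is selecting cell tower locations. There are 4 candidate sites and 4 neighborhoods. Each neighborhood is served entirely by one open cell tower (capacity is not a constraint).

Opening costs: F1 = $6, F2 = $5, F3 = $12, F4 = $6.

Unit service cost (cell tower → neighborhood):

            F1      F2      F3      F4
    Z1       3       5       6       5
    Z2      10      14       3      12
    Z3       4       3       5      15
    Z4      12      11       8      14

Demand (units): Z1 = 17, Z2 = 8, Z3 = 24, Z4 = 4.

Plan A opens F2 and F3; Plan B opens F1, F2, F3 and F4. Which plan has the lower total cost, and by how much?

Plan B is cheaper by 22.

Plan A: {F2, F3}: Z1→F2 5·17=85, Z2→F3 3·8=24, Z3→F2 3·24=72, Z4→F3 8·4=32. Service 213; fixed 17; total 230.
Plan B: {F1, F2, F3, F4}: Z1→F1 3·17=51, Z2→F3 3·8=24, Z3→F2 3·24=72, Z4→F3 8·4=32. Service 179; fixed 29; total 208.
Difference: |230 − 208| = 22.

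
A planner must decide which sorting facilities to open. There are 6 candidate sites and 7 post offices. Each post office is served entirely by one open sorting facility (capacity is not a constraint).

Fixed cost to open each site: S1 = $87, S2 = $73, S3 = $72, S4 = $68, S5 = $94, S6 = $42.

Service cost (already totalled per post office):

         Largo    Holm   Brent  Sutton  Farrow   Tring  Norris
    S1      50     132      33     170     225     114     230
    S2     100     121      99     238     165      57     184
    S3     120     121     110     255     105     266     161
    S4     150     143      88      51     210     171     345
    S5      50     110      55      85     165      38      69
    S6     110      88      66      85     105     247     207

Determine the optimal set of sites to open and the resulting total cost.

Open S5 and S6; minimum total cost 626.

For any fixed open set, each post office goes to its cheapest open site; total = fixed + service.
{S5, S6}: Largo→S5 50, Holm→S6 88, Brent→S5 55, Sutton→S5 85, Farrow→S6 105, Tring→S5 38, Norris→S5 69. Service 490; fixed 136; total 626.
{S4, S5, S6}: service 456 + fixed 204 = 660
{S5}: Largo→S5 50, Holm→S5 110, Brent→S5 55, Sutton→S5 85, Farrow→S5 165, Tring→S5 38, Norris→S5 69. Service 572; fixed 94; total 666.
{S1, S2, S3, S4, S5, S6}: service 434 + fixed 436 = 870
No other subset beats 626.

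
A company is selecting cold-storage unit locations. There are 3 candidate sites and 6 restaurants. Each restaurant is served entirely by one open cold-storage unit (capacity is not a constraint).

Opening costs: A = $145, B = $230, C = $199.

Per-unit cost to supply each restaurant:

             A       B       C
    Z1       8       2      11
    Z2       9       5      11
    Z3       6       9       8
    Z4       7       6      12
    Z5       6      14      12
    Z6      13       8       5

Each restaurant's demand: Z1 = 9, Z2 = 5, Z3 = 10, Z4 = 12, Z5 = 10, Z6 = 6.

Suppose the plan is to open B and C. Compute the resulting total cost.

Total cost: 774

Each restaurant is assigned to its cheapest site among the open ones.
{B, C}: Z1→B 2·9=18, Z2→B 5·5=25, Z3→C 8·10=80, Z4→B 6·12=72, Z5→C 12·10=120, Z6→C 5·6=30. Service 345; fixed 429; total 774.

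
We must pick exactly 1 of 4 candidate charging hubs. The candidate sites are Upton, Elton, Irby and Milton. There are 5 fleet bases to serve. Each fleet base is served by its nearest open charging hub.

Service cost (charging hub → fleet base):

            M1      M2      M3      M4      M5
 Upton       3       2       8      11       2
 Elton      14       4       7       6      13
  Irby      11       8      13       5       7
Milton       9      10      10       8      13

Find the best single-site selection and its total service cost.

Choose Upton only; total service cost 26.

With exactly 1 open, each fleet base uses its cheapest among the chosen.
{Upton}: M1→Upton 3, M2→Upton 2, M3→Upton 8, M4→Upton 11, M5→Upton 2. Service cost 26.
{Elton}: service cost 44
{Irby}: service cost 44
Among all 4 size-1 choices, {Upton} is lowest.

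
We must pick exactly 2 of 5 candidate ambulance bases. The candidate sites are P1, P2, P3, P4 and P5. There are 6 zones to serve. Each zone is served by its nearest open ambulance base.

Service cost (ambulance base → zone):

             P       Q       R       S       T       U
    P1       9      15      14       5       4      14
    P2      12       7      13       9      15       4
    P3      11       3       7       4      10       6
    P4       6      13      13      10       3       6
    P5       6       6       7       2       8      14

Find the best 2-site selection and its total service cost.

With exactly 2 open, each zone uses its cheapest among the chosen.
{P3, P4}: P→P4 6, Q→P3 3, R→P3 7, S→P3 4, T→P4 3, U→P3 6. Service cost 29.
{P4, P5}: service cost 30
{P3, P5}: service cost 32
Among all 10 size-2 choices, {P3, P4} is lowest.

Choose P3 and P4; total service cost 29.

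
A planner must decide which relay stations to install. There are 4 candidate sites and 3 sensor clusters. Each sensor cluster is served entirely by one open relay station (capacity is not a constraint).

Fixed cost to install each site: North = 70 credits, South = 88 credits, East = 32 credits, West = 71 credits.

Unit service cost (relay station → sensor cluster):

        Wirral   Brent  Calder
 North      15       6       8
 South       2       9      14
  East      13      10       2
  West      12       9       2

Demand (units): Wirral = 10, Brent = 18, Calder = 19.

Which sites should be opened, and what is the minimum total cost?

For any fixed open set, each sensor cluster goes to its cheapest open site; total = fixed + service.
{South, East}: Wirral→South 2·10=20, Brent→South 9·18=162, Calder→East 2·19=38. Service 220; fixed 120; total 340.
{North, South, East}: service 166 + fixed 190 = 356
{North, East}: service 276 + fixed 102 = 378
{North, South, East, West}: service 166 + fixed 261 = 427
No other subset beats 340.

Open South and East; minimum total cost 340.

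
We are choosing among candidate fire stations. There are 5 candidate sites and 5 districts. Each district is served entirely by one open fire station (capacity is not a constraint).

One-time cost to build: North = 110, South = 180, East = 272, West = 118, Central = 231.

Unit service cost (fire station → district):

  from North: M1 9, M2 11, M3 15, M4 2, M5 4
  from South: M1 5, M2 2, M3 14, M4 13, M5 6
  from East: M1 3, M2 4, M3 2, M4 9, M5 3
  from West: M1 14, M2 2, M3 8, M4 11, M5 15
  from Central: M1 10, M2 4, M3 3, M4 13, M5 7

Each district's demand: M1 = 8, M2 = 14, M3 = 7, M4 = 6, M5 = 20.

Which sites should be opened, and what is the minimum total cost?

Open North and West; minimum total cost 476.

For any fixed open set, each district goes to its cheapest open site; total = fixed + service.
{North, West}: M1→North 9·8=72, M2→West 2·14=28, M3→West 8·7=56, M4→North 2·6=12, M5→North 4·20=80. Service 248; fixed 228; total 476.
{East}: service 208 + fixed 272 = 480
{North}: M1→North 9·8=72, M2→North 11·14=154, M3→North 15·7=105, M4→North 2·6=12, M5→North 4·20=80. Service 423; fixed 110; total 533.
{North, South, East, West, Central}: M1→East 3·8=24, M2→South 2·14=28, M3→East 2·7=14, M4→North 2·6=12, M5→East 3·20=60. Service 138; fixed 911; total 1049.
No other subset beats 476.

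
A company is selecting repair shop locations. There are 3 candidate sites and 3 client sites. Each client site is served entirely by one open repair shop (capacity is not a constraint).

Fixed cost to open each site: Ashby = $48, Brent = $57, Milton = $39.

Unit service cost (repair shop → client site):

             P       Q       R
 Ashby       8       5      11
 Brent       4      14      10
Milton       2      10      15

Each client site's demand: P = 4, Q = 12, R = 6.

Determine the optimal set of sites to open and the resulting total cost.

Open Ashby only; minimum total cost 206.

For any fixed open set, each client site goes to its cheapest open site; total = fixed + service.
{Ashby}: P→Ashby 8·4=32, Q→Ashby 5·12=60, R→Ashby 11·6=66. Service 158; fixed 48; total 206.
{Ashby, Milton}: P→Milton 2·4=8, Q→Ashby 5·12=60, R→Ashby 11·6=66. Service 134; fixed 87; total 221.
{Ashby, Brent}: P→Brent 4·4=16, Q→Ashby 5·12=60, R→Brent 10·6=60. Service 136; fixed 105; total 241.
{Ashby, Brent, Milton}: service 128 + fixed 144 = 272
No other subset beats 206.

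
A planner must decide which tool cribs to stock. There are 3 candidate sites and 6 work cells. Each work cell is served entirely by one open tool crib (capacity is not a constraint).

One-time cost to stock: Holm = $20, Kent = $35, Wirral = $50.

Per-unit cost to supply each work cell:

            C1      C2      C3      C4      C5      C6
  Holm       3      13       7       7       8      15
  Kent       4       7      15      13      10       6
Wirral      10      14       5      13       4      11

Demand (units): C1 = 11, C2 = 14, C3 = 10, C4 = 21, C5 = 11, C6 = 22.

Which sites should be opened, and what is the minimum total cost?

For any fixed open set, each work cell goes to its cheapest open site; total = fixed + service.
{Holm, Kent, Wirral}: C1→Holm 3·11=33, C2→Kent 7·14=98, C3→Wirral 5·10=50, C4→Holm 7·21=147, C5→Wirral 4·11=44, C6→Kent 6·22=132. Service 504; fixed 105; total 609.
{Holm, Kent}: C1→Holm 3·11=33, C2→Kent 7·14=98, C3→Holm 7·10=70, C4→Holm 7·21=147, C5→Holm 8·11=88, C6→Kent 6·22=132. Service 568; fixed 55; total 623.
{Kent, Wirral}: service 641 + fixed 85 = 726
{Holm}: service 850 + fixed 20 = 870
No other subset beats 609.

Open Holm, Kent and Wirral; minimum total cost 609.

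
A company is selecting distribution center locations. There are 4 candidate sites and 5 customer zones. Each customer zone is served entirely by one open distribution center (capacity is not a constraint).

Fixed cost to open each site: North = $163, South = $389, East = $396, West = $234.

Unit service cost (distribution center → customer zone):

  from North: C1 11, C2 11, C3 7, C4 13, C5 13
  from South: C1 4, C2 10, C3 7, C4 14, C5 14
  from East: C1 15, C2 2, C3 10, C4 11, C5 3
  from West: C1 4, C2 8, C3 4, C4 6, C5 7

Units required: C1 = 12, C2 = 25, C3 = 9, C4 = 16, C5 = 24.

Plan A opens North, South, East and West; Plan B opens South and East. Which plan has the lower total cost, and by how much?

Plan B is cheaper by 290.

Plan A: {North, South, East, West}: C1→South 4·12=48, C2→East 2·25=50, C3→West 4·9=36, C4→West 6·16=96, C5→East 3·24=72. Service 302; fixed 1182; total 1484.
Plan B: {South, East}: C1→South 4·12=48, C2→East 2·25=50, C3→South 7·9=63, C4→East 11·16=176, C5→East 3·24=72. Service 409; fixed 785; total 1194.
Difference: |1484 − 1194| = 290.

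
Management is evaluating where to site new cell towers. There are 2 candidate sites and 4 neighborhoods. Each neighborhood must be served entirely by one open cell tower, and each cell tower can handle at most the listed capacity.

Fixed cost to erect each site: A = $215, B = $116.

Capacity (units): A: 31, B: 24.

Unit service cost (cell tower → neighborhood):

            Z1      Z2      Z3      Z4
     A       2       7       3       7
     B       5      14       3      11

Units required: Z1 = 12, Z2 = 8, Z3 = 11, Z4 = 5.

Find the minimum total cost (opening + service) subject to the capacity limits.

Open {A, B}: Z1→A 2·12=24, Z2→A 7·8=56, Z3→B 3·11=33, Z4→A 7·5=35.
Loads: A carries 25/31, B carries 11/24. Service 148; fixed 331; total 479.
Next best feasible plan costs 499.

Minimum total cost: 479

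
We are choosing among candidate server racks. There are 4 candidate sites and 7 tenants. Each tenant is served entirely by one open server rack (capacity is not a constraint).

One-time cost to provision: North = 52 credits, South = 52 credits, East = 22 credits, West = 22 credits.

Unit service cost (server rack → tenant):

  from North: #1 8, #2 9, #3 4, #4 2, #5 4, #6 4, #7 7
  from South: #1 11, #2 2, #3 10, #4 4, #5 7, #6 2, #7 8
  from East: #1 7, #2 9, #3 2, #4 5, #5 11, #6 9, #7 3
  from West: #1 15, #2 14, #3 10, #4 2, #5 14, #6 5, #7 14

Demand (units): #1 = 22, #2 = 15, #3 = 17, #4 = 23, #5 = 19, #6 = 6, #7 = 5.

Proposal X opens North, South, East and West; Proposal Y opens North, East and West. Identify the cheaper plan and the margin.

Proposal X is cheaper by 65.

Proposal X: {North, South, East, West}: #1→East 7·22=154, #2→South 2·15=30, #3→East 2·17=34, #4→North 2·23=46, #5→North 4·19=76, #6→South 2·6=12, #7→East 3·5=15. Service 367; fixed 148; total 515.
Proposal Y: {North, East, West}: #1→East 7·22=154, #2→North 9·15=135, #3→East 2·17=34, #4→North 2·23=46, #5→North 4·19=76, #6→North 4·6=24, #7→East 3·5=15. Service 484; fixed 96; total 580.
Difference: |515 − 580| = 65.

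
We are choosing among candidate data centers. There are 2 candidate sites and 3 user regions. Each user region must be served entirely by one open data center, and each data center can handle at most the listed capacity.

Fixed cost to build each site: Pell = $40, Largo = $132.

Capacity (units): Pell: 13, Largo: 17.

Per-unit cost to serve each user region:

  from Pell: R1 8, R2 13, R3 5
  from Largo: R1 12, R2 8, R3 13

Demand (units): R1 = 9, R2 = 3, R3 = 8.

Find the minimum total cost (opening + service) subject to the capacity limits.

Open {Pell, Largo}: R1→Largo 12·9=108, R2→Largo 8·3=24, R3→Pell 5·8=40.
Loads: Pell carries 8/13, Largo carries 12/17. Service 172; fixed 172; total 344.
Next best feasible plan costs 359.

Minimum total cost: 344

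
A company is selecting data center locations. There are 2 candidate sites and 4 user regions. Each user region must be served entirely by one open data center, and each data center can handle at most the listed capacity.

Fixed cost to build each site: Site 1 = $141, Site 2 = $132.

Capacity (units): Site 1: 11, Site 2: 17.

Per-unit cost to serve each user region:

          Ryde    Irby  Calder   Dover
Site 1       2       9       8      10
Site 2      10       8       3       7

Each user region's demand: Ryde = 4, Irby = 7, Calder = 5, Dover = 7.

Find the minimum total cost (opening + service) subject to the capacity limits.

Minimum total cost: 408

Open {Site 1, Site 2}: Ryde→Site 1 2·4=8, Irby→Site 1 9·7=63, Calder→Site 2 3·5=15, Dover→Site 2 7·7=49.
Loads: Site 1 carries 11/11, Site 2 carries 12/17. Service 135; fixed 273; total 408.
Next best feasible plan costs 422.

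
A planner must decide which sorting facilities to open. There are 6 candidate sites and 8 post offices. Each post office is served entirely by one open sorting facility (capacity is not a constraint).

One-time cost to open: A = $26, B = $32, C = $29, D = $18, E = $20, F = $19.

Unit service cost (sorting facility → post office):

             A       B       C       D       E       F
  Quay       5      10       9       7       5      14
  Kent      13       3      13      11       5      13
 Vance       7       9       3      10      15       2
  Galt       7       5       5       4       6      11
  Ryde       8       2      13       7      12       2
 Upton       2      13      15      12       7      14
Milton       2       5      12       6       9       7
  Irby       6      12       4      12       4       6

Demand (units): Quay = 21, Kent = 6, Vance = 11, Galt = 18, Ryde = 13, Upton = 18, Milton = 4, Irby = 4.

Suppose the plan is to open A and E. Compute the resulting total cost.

Each post office is assigned to its cheapest site among the open ones.
{A, E}: Quay→A 5·21=105, Kent→E 5·6=30, Vance→A 7·11=77, Galt→E 6·18=108, Ryde→A 8·13=104, Upton→A 2·18=36, Milton→A 2·4=8, Irby→E 4·4=16. Service 484; fixed 46; total 530.

Total cost: 530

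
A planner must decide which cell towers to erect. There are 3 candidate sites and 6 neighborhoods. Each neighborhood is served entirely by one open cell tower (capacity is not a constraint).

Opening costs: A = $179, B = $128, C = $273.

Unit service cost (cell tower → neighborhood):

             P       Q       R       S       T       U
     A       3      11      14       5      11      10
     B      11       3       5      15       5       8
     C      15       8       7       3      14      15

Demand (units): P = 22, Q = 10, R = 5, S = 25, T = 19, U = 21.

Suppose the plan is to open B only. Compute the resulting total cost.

Each neighborhood is assigned to its cheapest site among the open ones.
{B}: P→B 11·22=242, Q→B 3·10=30, R→B 5·5=25, S→B 15·25=375, T→B 5·19=95, U→B 8·21=168. Service 935; fixed 128; total 1063.

Total cost: 1063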